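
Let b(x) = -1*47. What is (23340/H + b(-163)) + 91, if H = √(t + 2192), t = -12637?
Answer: 44 - 4668*I*√10445/2089 ≈ 44.0 - 228.37*I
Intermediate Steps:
b(x) = -47
H = I*√10445 (H = √(-12637 + 2192) = √(-10445) = I*√10445 ≈ 102.2*I)
(23340/H + b(-163)) + 91 = (23340/((I*√10445)) - 47) + 91 = (23340*(-I*√10445/10445) - 47) + 91 = (-4668*I*√10445/2089 - 47) + 91 = (-47 - 4668*I*√10445/2089) + 91 = 44 - 4668*I*√10445/2089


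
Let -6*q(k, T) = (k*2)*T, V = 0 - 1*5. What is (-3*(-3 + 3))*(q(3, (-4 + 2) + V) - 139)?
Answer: 0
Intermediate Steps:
V = -5 (V = 0 - 5 = -5)
q(k, T) = -T*k/3 (q(k, T) = -k*2*T/6 = -2*k*T/6 = -T*k/3)
(-3*(-3 + 3))*(q(3, (-4 + 2) + V) - 139) = (-3*(-3 + 3))*(-⅓*((-4 + 2) - 5)*3 - 139) = (-3*0)*(-⅓*(-2 - 5)*3 - 139) = 0*(-⅓*(-7)*3 - 139) = 0*(7 - 139) = 0*(-132) = 0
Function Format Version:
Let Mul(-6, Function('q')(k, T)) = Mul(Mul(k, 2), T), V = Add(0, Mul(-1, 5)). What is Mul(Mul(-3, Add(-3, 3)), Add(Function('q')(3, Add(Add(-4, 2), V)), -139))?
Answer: 0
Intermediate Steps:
V = -5 (V = Add(0, -5) = -5)
Function('q')(k, T) = Mul(Rational(-1, 3), T, k) (Function('q')(k, T) = Mul(Rational(-1, 6), Mul(Mul(k, 2), T)) = Mul(Rational(-1, 6), Mul(Mul(2, k), T)) = Mul(Rational(-1, 6), Mul(2, T, k)) = Mul(Rational(-1, 3), T, k))
Mul(Mul(-3, Add(-3, 3)), Add(Function('q')(3, Add(Add(-4, 2), V)), -139)) = Mul(Mul(-3, Add(-3, 3)), Add(Mul(Rational(-1, 3), Add(Add(-4, 2), -5), 3), -139)) = Mul(Mul(-3, 0), Add(Mul(Rational(-1, 3), Add(-2, -5), 3), -139)) = Mul(0, Add(Mul(Rational(-1, 3), -7, 3), -139)) = Mul(0, Add(7, -139)) = Mul(0, -132) = 0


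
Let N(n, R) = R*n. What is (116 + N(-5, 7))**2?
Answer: 6561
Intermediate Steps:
(116 + N(-5, 7))**2 = (116 + 7*(-5))**2 = (116 - 35)**2 = 81**2 = 6561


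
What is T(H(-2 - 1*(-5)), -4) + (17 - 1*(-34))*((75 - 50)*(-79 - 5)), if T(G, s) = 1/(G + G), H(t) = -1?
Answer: -214201/2 ≈ -1.0710e+5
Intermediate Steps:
T(G, s) = 1/(2*G)
T(H(-2 - 1*(-5)), -4) + (17 - 1*(-34))*((75 - 50)*(-79 - 5)) = (1/2)/(-1) + (17 - 1*(-34))*((75 - 50)*(-79 - 5)) = (1/2)*(-1) + (17 + 34)*(25*(-84)) = -1/2 + 51*(-2100) = -1/2 - 107100 = -214201/2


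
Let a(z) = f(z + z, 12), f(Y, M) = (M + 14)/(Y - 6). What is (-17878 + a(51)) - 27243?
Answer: -2165795/48 ≈ -45121.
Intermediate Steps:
f(Y, M) = (14 + M)/(-6 + Y)
a(z) = 26/(-6 + 2*z) (a(z) = (14 + 12)/(-6 + (z + z)) = 26/(-6 + 2*z))
(-17878 + a(51)) - 27243 = (-17878 + 13/(-3 + 51)) - 27243 = (-17878 + 13/48) - 27243 = -858131/48 - 27243 = -2165795/48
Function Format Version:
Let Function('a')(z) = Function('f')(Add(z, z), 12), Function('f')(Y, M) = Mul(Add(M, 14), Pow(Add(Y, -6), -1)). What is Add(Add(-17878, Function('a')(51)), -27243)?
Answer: Rational(-2165795, 48) ≈ -45121.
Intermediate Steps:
Function('f')(Y, M) = Mul(Pow(Add(-6, Y), -1), Add(14, M)) (Function('f')(Y, M) = Mul(Add(14, M), Pow(Add(-6, Y), -1)) = Mul(Pow(Add(-6, Y), -1), Add(14, M)))
Function('a')(z) = Mul(26, Pow(Add(-6, Mul(2, z)), -1)) (Function('a')(z) = Mul(Pow(Add(-6, Add(z, z)), -1), Add(14, 12)) = Mul(Pow(Add(-6, Mul(2, z)), -1), 26) = Mul(26, Pow(Add(-6, Mul(2, z)), -1)))
Add(Add(-17878, Function('a')(51)), -27243) = Add(Add(-17878, Mul(13, Pow(Add(-3, 51), -1))), -27243) = Add(Add(-17878, Mul(13, Pow(48, -1))), -27243) = Add(Add(-17878, Mul(13, Rational(1, 48))), -27243) = Add(Add(-17878, Rational(13, 48)), -27243) = Add(Rational(-858131, 48), -27243) = Rational(-2165795, 48)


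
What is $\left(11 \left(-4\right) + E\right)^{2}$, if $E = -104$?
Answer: $21904$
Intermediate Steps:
$\left(11 \left(-4\right) + E\right)^{2} = \left(11 \left(-4\right) - 104\right)^{2} = \left(-44 - 104\right)^{2} = \left(-148\right)^{2} = 21904$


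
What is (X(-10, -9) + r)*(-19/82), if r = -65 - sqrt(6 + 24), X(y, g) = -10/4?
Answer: 2565/164 + 19*sqrt(30)/82 ≈ 16.909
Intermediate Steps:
X(y, g) = -5/2 (X(y, g) = -10*1/4 = -5/2)
r = -65 - sqrt(30) ≈ -70.477
(X(-10, -9) + r)*(-19/82) = (-5/2 + (-65 - sqrt(30)))*(-19/82) = (-135/2 - sqrt(30))*(-19*1/82) = (-135/2 - sqrt(30))*(-19/82) = 2565/164 + 19*sqrt(30)/82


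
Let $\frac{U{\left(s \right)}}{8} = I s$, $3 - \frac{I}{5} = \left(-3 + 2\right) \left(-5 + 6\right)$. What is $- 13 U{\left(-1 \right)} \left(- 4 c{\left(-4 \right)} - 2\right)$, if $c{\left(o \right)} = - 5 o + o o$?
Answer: $-303680$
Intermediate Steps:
$I = 20$ ($I = 15 - 5 \left(-3 + 2\right) \left(-5 + 6\right) = 15 - 5 \left(\left(-1\right) 1\right) = 15 - -5 = 15 + 5 = 20$)
$c{\left(o \right)} = o^{2} - 5 o$ ($c{\left(o \right)} = - 5 o + o^{2} = o^{2} - 5 o$)
$U{\left(s \right)} = 160 s$ ($U{\left(s \right)} = 8 \cdot 20 s = 160 s$)
$- 13 U{\left(-1 \right)} \left(- 4 c{\left(-4 \right)} - 2\right) = - 13 \cdot 160 \left(-1\right) \left(- 4 \left(- 4 \left(-5 - 4\right)\right) - 2\right) = \left(-13\right) \left(-160\right) \left(- 4 \left(\left(-4\right) \left(-9\right)\right) - 2\right) = 2080 \left(\left(-4\right) 36 - 2\right) = 2080 \left(-144 - 2\right) = 2080 \left(-146\right) = -303680$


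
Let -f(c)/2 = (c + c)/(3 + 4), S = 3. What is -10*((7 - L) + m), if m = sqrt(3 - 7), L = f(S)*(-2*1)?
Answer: -250/7 - 20*I ≈ -35.714 - 20.0*I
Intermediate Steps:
f(c) = -4*c/7 (f(c) = -2*(c + c)/(3 + 4) = -2*2*c/7 = -4*c/7)
L = 24/7 (L = (-4/7*3)*(-2*1) = -12/7*(-2) = 24/7 ≈ 3.4286)
m = 2*I (m = sqrt(-4) = 2*I ≈ 2.0*I)
-10*((7 - L) + m) = -10*((7 - 1*24/7) + 2*I) = -10*((7 - 24/7) + 2*I) = -10*(25/7 + 2*I) = -250/7 - 20*I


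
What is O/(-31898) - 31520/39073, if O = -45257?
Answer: 18607361/30398794 ≈ 0.61211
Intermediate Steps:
O/(-31898) - 31520/39073 = -45257/(-31898) - 31520/39073 = -45257*(-1/31898) - 31520*1/39073 = 45257/31898 - 31520/39073 = 18607361/30398794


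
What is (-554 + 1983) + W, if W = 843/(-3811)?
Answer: 5445076/3811 ≈ 1428.8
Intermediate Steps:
W = -843/3811 (W = 843*(-1/3811) = -843/3811 ≈ -0.22120)
(-554 + 1983) + W = (-554 + 1983) - 843/3811 = 1429 - 843/3811 = 5445076/3811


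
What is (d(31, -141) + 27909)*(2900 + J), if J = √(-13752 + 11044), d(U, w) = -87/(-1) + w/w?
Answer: 81191300 + 55994*I*√677 ≈ 8.1191e+7 + 1.4569e+6*I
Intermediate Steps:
d(U, w) = 88 (d(U, w) = -87*(-1) + 1 = 87 + 1 = 88)
J = 2*I*√677 (J = √(-2708) = 2*I*√677 ≈ 52.038*I)
(d(31, -141) + 27909)*(2900 + J) = (88 + 27909)*(2900 + 2*I*√677) = 27997*(2900 + 2*I*√677) = 81191300 + 55994*I*√677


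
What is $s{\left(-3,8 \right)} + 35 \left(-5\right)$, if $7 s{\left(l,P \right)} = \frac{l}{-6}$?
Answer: $- \frac{2449}{14} \approx -174.93$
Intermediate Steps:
$s{\left(l,P \right)} = - \frac{l}{42}$ ($s{\left(l,P \right)} = \frac{l \frac{1}{-6}}{7} = \frac{l \left(- \frac{1}{6}\right)}{7} = \frac{\left(- \frac{1}{6}\right) l}{7} = - \frac{l}{42}$)
$s{\left(-3,8 \right)} + 35 \left(-5\right) = \left(- \frac{1}{42}\right) \left(-3\right) + 35 \left(-5\right) = \frac{1}{14} - 175 = - \frac{2449}{14}$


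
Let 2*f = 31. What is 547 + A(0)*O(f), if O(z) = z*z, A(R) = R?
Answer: 547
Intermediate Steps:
f = 31/2 (f = (1/2)*31 = 31/2 ≈ 15.500)
O(z) = z**2
547 + A(0)*O(f) = 547 + 0*(31/2)**2 = 547 + 0*(961/4) = 547 + 0 = 547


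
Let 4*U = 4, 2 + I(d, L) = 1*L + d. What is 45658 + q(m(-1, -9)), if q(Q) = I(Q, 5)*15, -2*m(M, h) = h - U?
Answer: 45778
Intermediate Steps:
I(d, L) = -2 + L + d (I(d, L) = -2 + (1*L + d) = -2 + (L + d) = -2 + L + d)
U = 1 (U = (¼)*4 = 1)
m(M, h) = ½ - h/2 (m(M, h) = -(h - 1*1)/2 = -(h - 1)/2 = -(-1 + h)/2 = ½ - h/2)
q(Q) = 45 + 15*Q (q(Q) = (-2 + 5 + Q)*15 = (3 + Q)*15 = 45 + 15*Q)
45658 + q(m(-1, -9)) = 45658 + (45 + 15*(½ - ½*(-9))) = 45658 + (45 + 15*(½ + 9/2)) = 45658 + (45 + 15*5) = 45658 + (45 + 75) = 45658 + 120 = 45778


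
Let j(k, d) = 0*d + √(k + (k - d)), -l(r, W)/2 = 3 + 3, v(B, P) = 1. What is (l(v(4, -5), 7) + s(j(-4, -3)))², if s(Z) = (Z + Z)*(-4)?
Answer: -176 + 192*I*√5 ≈ -176.0 + 429.33*I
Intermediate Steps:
l(r, W) = -12 (l(r, W) = -2*(3 + 3) = -2*6 = -12)
j(k, d) = √(-d + 2*k) (j(k, d) = 0 + √(-d + 2*k) = √(-d + 2*k))
s(Z) = -8*Z (s(Z) = (2*Z)*(-4) = -8*Z)
(l(v(4, -5), 7) + s(j(-4, -3)))² = (-12 - 8*√(-1*(-3) + 2*(-4)))² = (-12 - 8*√(3 - 8))² = (-12 - 8*I*√5)²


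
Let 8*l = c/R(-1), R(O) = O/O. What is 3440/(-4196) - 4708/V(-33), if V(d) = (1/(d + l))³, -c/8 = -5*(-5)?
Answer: 963598072644/1049 ≈ 9.1859e+8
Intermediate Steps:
c = -200 (c = -(-40)*(-5) = -8*25 = -200)
R(O) = 1
l = -25 (l = (-200/1)/8 = (-200*1)/8 = (⅛)*(-200) = -25)
V(d) = (-25 + d)⁻³ (V(d) = (1/(d - 25))³ = (1/(-25 + d))³ = (-25 + d)⁻³)
3440/(-4196) - 4708/V(-33) = 3440/(-4196) - 4708*(-25 - 33)³ = 3440*(-1/4196) - 4708/((-58)⁻³) = -860/1049 - 4708/(-1/195112) = -860/1049 - 4708*(-195112) = -860/1049 + 918587296 = 963598072644/1049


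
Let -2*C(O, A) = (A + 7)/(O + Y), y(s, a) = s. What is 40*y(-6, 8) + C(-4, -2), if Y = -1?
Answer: -479/2 ≈ -239.50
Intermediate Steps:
C(O, A) = -(7 + A)/(2*(-1 + O)) (C(O, A) = -(A + 7)/(2*(O - 1)) = -(7 + A)/(2*(-1 + O)))
40*y(-6, 8) + C(-4, -2) = 40*(-6) + (-7 - 1*(-2))/(2*(-1 - 4)) = -240 + (1/2)*(-7 + 2)/(-5) = -240 + (1/2)*(-1/5)*(-5) = -240 + 1/2 = -479/2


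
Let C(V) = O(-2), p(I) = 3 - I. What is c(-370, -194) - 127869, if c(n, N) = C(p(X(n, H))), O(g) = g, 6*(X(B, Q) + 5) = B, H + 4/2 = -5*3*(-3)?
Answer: -127871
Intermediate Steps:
H = 43 (H = -2 - 5*3*(-3) = -2 - 15*(-3) = -2 + 45 = 43)
X(B, Q) = -5 + B/6
C(V) = -2
c(n, N) = -2
c(-370, -194) - 127869 = -2 - 127869 = -127871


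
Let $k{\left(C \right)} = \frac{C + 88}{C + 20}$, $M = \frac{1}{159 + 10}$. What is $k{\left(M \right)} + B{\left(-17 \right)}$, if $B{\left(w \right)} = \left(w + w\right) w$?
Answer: $\frac{1969091}{3381} \approx 582.4$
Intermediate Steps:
$M = \frac{1}{169} \approx 0.0059172$
$B{\left(w \right)} = 2 w^{2}$ ($B{\left(w \right)} = 2 w w = 2 w^{2}$)
$k{\left(C \right)} = \frac{88 + C}{20 + C}$
$k{\left(M \right)} + B{\left(-17 \right)} = \frac{88 + \frac{1}{169}}{20 + \frac{1}{169}} + 2 \left(-17\right)^{2} = \frac{1}{\frac{3381}{169}} \cdot \frac{14873}{169} + 2 \cdot 289 = \frac{169}{3381} \cdot \frac{14873}{169} + 578 = \frac{14873}{3381} + 578 = \frac{1969091}{3381}$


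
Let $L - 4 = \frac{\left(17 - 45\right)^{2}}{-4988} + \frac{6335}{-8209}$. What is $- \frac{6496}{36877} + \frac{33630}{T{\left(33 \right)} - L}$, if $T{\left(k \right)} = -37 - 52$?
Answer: $- \frac{1270131113846281}{3475647035071} \approx -365.44$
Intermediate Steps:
$T{\left(k \right)} = -89$
$L = \frac{31437783}{10236623}$ ($L = 4 + \left(\frac{\left(17 - 45\right)^{2}}{-4988} + \frac{6335}{-8209}\right) = 4 + \left(\left(-28\right)^{2} \left(- \frac{1}{4988}\right) + 6335 \left(- \frac{1}{8209}\right)\right) = 4 + \left(784 \left(- \frac{1}{4988}\right) - \frac{6335}{8209}\right) = 4 - \frac{9508709}{10236623} = \frac{31437783}{10236623} \approx 3.0711$)
$- \frac{6496}{36877} + \frac{33630}{T{\left(33 \right)} - L} = - \frac{6496}{36877} + \frac{33630}{-89 - \frac{31437783}{10236623}} = \left(-6496\right) \frac{1}{36877} + \frac{33630}{-89 - \frac{31437783}{10236623}} = - \frac{6496}{36877} + \frac{33630}{- \frac{942497230}{10236623}} = - \frac{6496}{36877} + 33630 \left(- \frac{10236623}{942497230}\right) = - \frac{6496}{36877} - \frac{34425763149}{94249723} = - \frac{1270131113846281}{3475647035071}$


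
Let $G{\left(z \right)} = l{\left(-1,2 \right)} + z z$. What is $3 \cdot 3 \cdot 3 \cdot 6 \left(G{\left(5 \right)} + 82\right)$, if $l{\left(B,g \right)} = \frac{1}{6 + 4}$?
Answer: $\frac{86751}{5} \approx 17350.0$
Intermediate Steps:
$l{\left(B,g \right)} = \frac{1}{10}$
$G{\left(z \right)} = \frac{1}{10} + z^{2}$ ($G{\left(z \right)} = \frac{1}{10} + z z = \frac{1}{10} + z^{2}$)
$3 \cdot 3 \cdot 3 \cdot 6 \left(G{\left(5 \right)} + 82\right) = 3 \cdot 3 \cdot 3 \cdot 6 \left(\left(\frac{1}{10} + 5^{2}\right) + 82\right) = 9 \cdot 18 \left(\left(\frac{1}{10} + 25\right) + 82\right) = 162 \left(\frac{251}{10} + 82\right) = 162 \cdot \frac{1071}{10} = \frac{86751}{5}$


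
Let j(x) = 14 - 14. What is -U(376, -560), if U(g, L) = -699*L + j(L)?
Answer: -391440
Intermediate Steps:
j(x) = 0
U(g, L) = -699*L (U(g, L) = -699*L + 0 = -699*L)
-U(376, -560) = -(-699)*(-560) = -1*391440 = -391440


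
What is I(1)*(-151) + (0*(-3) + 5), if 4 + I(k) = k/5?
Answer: 2894/5 ≈ 578.80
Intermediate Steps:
I(k) = -4 + k/5
I(1)*(-151) + (0*(-3) + 5) = (-4 + (1/5)*1)*(-151) + (0*(-3) + 5) = (-4 + 1/5)*(-151) + (0 + 5) = -19/5*(-151) + 5 = 2869/5 + 5 = 2894/5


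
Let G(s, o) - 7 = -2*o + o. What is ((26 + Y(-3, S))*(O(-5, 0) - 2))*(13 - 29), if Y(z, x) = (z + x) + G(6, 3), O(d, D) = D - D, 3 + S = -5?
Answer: 608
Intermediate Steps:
S = -8 (S = -3 - 5 = -8)
G(s, o) = 7 - o (G(s, o) = 7 + (-2*o + o) = 7 - o)
O(d, D) = 0
Y(z, x) = 4 + x + z (Y(z, x) = (z + x) + (7 - 1*3) = (x + z) + (7 - 3) = (x + z) + 4 = 4 + x + z)
((26 + Y(-3, S))*(O(-5, 0) - 2))*(13 - 29) = ((26 + (4 - 8 - 3))*(0 - 2))*(13 - 29) = ((26 - 7)*(-2))*(-16) = (19*(-2))*(-16) = -38*(-16) = 608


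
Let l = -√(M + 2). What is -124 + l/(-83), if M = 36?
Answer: -124 + √38/83 ≈ -123.93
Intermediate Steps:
l = -√38 (l = -√(36 + 2) = -√38 ≈ -6.1644)
-124 + l/(-83) = -124 + (-√38)/(-83) = -124 - (-1)*√38/83 = -124 + √38/83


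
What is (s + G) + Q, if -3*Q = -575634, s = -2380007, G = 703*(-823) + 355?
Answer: -2766343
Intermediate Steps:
G = -578214 (G = -578569 + 355 = -578214)
Q = 191878 (Q = -⅓*(-575634) = 191878)
(s + G) + Q = (-2380007 - 578214) + 191878 = -2958221 + 191878 = -2766343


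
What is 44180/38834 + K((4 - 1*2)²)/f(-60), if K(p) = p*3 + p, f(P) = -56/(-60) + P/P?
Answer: 5300690/563093 ≈ 9.4135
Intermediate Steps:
f(P) = 29/15 (f(P) = -56*(-1/60) + 1 = 14/15 + 1 = 29/15)
K(p) = 4*p (K(p) = 3*p + p = 4*p)
44180/38834 + K((4 - 1*2)²)/f(-60) = 44180/38834 + (4*(4 - 1*2)²)/(29/15) = 44180*(1/38834) + (4*(4 - 2)²)*(15/29) = 22090/19417 + (4*2²)*(15/29) = 22090/19417 + (4*4)*(15/29) = 22090/19417 + 16*(15/29) = 22090/19417 + 240/29 = 5300690/563093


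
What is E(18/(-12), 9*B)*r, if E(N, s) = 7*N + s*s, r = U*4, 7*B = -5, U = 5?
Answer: 30210/49 ≈ 616.53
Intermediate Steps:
B = -5/7 (B = (1/7)*(-5) = -5/7 ≈ -0.71429)
r = 20 (r = 5*4 = 20)
E(N, s) = s**2 + 7*N (E(N, s) = 7*N + s**2 = s**2 + 7*N)
E(18/(-12), 9*B)*r = ((9*(-5/7))**2 + 7*(18/(-12)))*20 = ((-45/7)**2 + 7*(18*(-1/12)))*20 = (2025/49 + 7*(-3/2))*20 = (2025/49 - 21/2)*20 = (3021/98)*20 = 30210/49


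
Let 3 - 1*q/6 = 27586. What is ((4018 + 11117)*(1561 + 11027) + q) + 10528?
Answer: 190364410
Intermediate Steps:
q = -165498 (q = 18 - 6*27586 = 18 - 165516 = -165498)
((4018 + 11117)*(1561 + 11027) + q) + 10528 = ((4018 + 11117)*(1561 + 11027) - 165498) + 10528 = (15135*12588 - 165498) + 10528 = (190519380 - 165498) + 10528 = 190353882 + 10528 = 190364410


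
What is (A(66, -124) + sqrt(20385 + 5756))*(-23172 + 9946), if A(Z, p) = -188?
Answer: 2486488 - 13226*sqrt(26141) ≈ 3.4808e+5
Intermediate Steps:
(A(66, -124) + sqrt(20385 + 5756))*(-23172 + 9946) = (-188 + sqrt(20385 + 5756))*(-23172 + 9946) = (-188 + sqrt(26141))*(-13226) = 2486488 - 13226*sqrt(26141)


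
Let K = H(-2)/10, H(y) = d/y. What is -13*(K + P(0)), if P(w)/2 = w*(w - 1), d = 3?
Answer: 39/20 ≈ 1.9500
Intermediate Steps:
P(w) = 2*w*(-1 + w) (P(w) = 2*(w*(w - 1)) = 2*(w*(-1 + w)) = 2*w*(-1 + w))
H(y) = 3/y
K = -3/20 (K = (3/(-2))/10 = (3*(-1/2))*(1/10) = -3/2*1/10 = -3/20 ≈ -0.15000)
-13*(K + P(0)) = -13*(-3/20 + 2*0*(-1 + 0)) = -13*(-3/20 + 2*0*(-1)) = -13*(-3/20 + 0) = -13*(-3/20) = 39/20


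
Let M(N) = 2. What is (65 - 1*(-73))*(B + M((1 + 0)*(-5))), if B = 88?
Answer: 12420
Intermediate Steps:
(65 - 1*(-73))*(B + M((1 + 0)*(-5))) = (65 - 1*(-73))*(88 + 2) = (65 + 73)*90 = 138*90 = 12420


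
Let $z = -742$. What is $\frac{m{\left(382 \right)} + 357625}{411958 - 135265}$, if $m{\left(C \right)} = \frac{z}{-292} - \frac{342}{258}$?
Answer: $\frac{2245177381}{1737078654} \approx 1.2925$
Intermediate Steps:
$m{\left(C \right)} = \frac{7631}{6278}$ ($m{\left(C \right)} = - \frac{742}{-292} - \frac{342}{258} = \left(-742\right) \left(- \frac{1}{292}\right) - \frac{57}{43} = \frac{371}{146} - \frac{57}{43} = \frac{7631}{6278}$)
$\frac{m{\left(382 \right)} + 357625}{411958 - 135265} = \frac{\frac{7631}{6278} + 357625}{411958 - 135265} = \frac{2245177381}{6278 \cdot 276693} = \frac{2245177381}{6278} \cdot \frac{1}{276693} = \frac{2245177381}{1737078654}$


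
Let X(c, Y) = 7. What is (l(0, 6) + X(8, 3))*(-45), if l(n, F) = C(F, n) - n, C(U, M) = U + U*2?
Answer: -1125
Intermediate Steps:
C(U, M) = 3*U (C(U, M) = U + 2*U = 3*U)
l(n, F) = -n + 3*F (l(n, F) = 3*F - n = -n + 3*F)
(l(0, 6) + X(8, 3))*(-45) = ((-1*0 + 3*6) + 7)*(-45) = ((0 + 18) + 7)*(-45) = (18 + 7)*(-45) = 25*(-45) = -1125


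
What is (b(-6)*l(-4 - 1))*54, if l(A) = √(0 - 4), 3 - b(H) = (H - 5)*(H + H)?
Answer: -13932*I ≈ -13932.0*I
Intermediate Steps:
b(H) = 3 - 2*H*(-5 + H) (b(H) = 3 - (H - 5)*(H + H) = 3 - (-5 + H)*2*H = 3 - 2*H*(-5 + H))
l(A) = 2*I (l(A) = √(-4) = 2*I)
(b(-6)*l(-4 - 1))*54 = ((3 - 2*(-6)² + 10*(-6))*(2*I))*54 = ((3 - 2*36 - 60)*(2*I))*54 = ((3 - 72 - 60)*(2*I))*54 = -258*I*54 = -13932*I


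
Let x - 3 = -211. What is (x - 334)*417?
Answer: -226014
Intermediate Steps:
x = -208 (x = 3 - 211 = -208)
(x - 334)*417 = (-208 - 334)*417 = -542*417 = -226014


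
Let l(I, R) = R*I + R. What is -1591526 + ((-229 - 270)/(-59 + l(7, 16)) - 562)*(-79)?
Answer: -106712411/69 ≈ -1.5466e+6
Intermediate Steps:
l(I, R) = R + I*R (l(I, R) = I*R + R = R + I*R)
-1591526 + ((-229 - 270)/(-59 + l(7, 16)) - 562)*(-79) = -1591526 + ((-229 - 270)/(-59 + 16*(1 + 7)) - 562)*(-79) = -1591526 + (-499/(-59 + 16*8) - 562)*(-79) = -1591526 + (-499/(-59 + 128) - 562)*(-79) = -1591526 + (-499/69 - 562)*(-79) = -1591526 - 39277/69*(-79) = -1591526 + 3102883/69 = -106712411/69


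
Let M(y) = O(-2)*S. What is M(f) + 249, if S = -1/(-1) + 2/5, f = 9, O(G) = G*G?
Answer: 1273/5 ≈ 254.60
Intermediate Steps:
O(G) = G**2
S = 7/5 (S = -1*(-1) + 2*(1/5) = 1 + 2/5 = 7/5 ≈ 1.4000)
M(y) = 28/5 (M(y) = (-2)**2*(7/5) = 4*(7/5) = 28/5)
M(f) + 249 = 28/5 + 249 = 1273/5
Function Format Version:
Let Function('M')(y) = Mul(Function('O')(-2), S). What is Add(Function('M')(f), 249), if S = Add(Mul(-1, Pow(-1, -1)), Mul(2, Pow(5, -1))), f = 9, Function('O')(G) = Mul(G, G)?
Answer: Rational(1273, 5) ≈ 254.60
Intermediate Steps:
Function('O')(G) = Pow(G, 2)
S = Rational(7, 5) (S = Add(Mul(-1, -1), Mul(2, Rational(1, 5))) = Add(1, Rational(2, 5)) = Rational(7, 5) ≈ 1.4000)
Function('M')(y) = Rational(28, 5) (Function('M')(y) = Mul(Pow(-2, 2), Rational(7, 5)) = Mul(4, Rational(7, 5)) = Rational(28, 5))
Add(Function('M')(f), 249) = Add(Rational(28, 5), 249) = Rational(1273, 5)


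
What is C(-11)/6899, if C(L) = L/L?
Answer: 1/6899 ≈ 0.00014495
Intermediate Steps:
C(L) = 1
C(-11)/6899 = 1/6899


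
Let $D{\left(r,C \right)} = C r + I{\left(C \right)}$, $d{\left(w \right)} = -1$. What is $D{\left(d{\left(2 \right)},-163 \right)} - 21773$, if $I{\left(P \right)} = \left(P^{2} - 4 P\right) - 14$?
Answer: $5597$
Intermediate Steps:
$I{\left(P \right)} = -14 + P^{2} - 4 P$
$D{\left(r,C \right)} = -14 + C^{2} - 4 C + C r$ ($D{\left(r,C \right)} = C r - \left(14 - C^{2} + 4 C\right) = -14 + C^{2} - 4 C + C r$)
$D{\left(d{\left(2 \right)},-163 \right)} - 21773 = \left(-14 + \left(-163\right)^{2} - -652 - -163\right) - 21773 = \left(-14 + 26569 + 652 + 163\right) - 21773 = 27370 - 21773 = 5597$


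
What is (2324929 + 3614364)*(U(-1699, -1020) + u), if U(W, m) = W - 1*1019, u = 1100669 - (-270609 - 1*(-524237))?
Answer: 5014681683639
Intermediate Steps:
u = 847041 (u = 1100669 - (-270609 + 524237) = 1100669 - 1*253628 = 1100669 - 253628 = 847041)
U(W, m) = -1019 + W (U(W, m) = W - 1019 = -1019 + W)
(2324929 + 3614364)*(U(-1699, -1020) + u) = (2324929 + 3614364)*((-1019 - 1699) + 847041) = 5939293*(-2718 + 847041) = 5939293*844323 = 5014681683639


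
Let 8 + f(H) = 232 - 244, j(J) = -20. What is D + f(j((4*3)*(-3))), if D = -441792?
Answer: -441812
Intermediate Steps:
f(H) = -20 (f(H) = -8 + (232 - 244) = -8 - 12 = -20)
D + f(j((4*3)*(-3))) = -441792 - 20 = -441812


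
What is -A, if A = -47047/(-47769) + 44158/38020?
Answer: -1949055221/908088690 ≈ -2.1463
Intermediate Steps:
A = 1949055221/908088690 (A = -47047*(-1/47769) + 44158*(1/38020) = 47047/47769 + 22079/19010 = 1949055221/908088690 ≈ 2.1463)
-A = -1*1949055221/908088690 = -1949055221/908088690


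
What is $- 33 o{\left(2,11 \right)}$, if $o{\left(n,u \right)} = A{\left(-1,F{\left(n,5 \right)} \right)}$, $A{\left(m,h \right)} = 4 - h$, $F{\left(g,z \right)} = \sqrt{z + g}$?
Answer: $-132 + 33 \sqrt{7} \approx -44.69$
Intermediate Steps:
$F{\left(g,z \right)} = \sqrt{g + z}$
$o{\left(n,u \right)} = 4 - \sqrt{5 + n}$ ($o{\left(n,u \right)} = 4 - \sqrt{n + 5} = 4 - \sqrt{5 + n}$)
$- 33 o{\left(2,11 \right)} = - 33 \left(4 - \sqrt{5 + 2}\right) = - 33 \left(4 - \sqrt{7}\right) = -132 + 33 \sqrt{7}$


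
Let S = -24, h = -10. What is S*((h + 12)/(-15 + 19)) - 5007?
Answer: -5019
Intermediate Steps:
S*((h + 12)/(-15 + 19)) - 5007 = -24*(-10 + 12)/(-15 + 19) - 5007 = -48/4 - 5007 = -24*½ - 5007 = -12 - 5007 = -5019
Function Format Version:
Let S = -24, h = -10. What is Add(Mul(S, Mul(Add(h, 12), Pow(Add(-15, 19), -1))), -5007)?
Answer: -5019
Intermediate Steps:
Add(Mul(S, Mul(Add(h, 12), Pow(Add(-15, 19), -1))), -5007) = Add(Mul(-24, Mul(Add(-10, 12), Pow(Add(-15, 19), -1))), -5007) = Add(Mul(-24, Mul(2, Pow(4, -1))), -5007) = Add(Mul(-24, Mul(2, Rational(1, 4))), -5007) = Add(Mul(-24, Rational(1, 2)), -5007) = Add(-12, -5007) = -5019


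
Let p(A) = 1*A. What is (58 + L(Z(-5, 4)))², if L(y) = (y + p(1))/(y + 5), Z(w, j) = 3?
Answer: 13689/4 ≈ 3422.3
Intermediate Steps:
p(A) = A
L(y) = (1 + y)/(5 + y) (L(y) = (y + 1)/(y + 5) = (1 + y)/(5 + y))
(58 + L(Z(-5, 4)))² = (58 + (1 + 3)/(5 + 3))² = (58 + 4/8)² = (58 + (⅛)*4)² = (58 + ½)² = (117/2)² = 13689/4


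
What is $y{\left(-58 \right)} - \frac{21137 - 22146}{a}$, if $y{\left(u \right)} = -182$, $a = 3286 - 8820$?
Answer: $- \frac{1008197}{5534} \approx -182.18$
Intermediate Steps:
$a = -5534$ ($a = 3286 - 8820 = -5534$)
$y{\left(-58 \right)} - \frac{21137 - 22146}{a} = -182 - \frac{21137 - 22146}{-5534} = -182 - \left(-1009\right) \left(- \frac{1}{5534}\right) = -182 - \frac{1009}{5534} = - \frac{1008197}{5534}$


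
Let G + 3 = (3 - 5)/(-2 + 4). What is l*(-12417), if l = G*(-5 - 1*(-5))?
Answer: 0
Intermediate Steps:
G = -4 (G = -3 + (3 - 5)/(-2 + 4) = -3 - 2/2 = -3 - 2*1/2 = -3 - 1 = -4)
l = 0 (l = -4*(-5 - 1*(-5)) = -4*(-5 + 5) = -4*0 = 0)
l*(-12417) = 0*(-12417) = 0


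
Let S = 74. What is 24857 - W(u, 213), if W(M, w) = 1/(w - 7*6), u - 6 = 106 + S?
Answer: 4250546/171 ≈ 24857.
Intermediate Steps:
u = 186 (u = 6 + (106 + 74) = 6 + 180 = 186)
W(M, w) = 1/(-42 + w) (W(M, w) = 1/(w - 42) = 1/(-42 + w))
24857 - W(u, 213) = 24857 - 1/(-42 + 213) = 24857 - 1/171 = 4250546/171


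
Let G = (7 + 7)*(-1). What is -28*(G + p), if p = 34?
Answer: -560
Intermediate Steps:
G = -14 (G = 14*(-1) = -14)
-28*(G + p) = -28*(-14 + 34) = -28*20 = -560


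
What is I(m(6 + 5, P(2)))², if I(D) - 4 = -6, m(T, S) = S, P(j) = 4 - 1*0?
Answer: 4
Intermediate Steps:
P(j) = 4 (P(j) = 4 + 0 = 4)
I(D) = -2 (I(D) = 4 - 6 = -2)
I(m(6 + 5, P(2)))² = (-2)² = 4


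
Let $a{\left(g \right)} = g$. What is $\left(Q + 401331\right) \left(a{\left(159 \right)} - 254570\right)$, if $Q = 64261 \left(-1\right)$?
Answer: $-85754315770$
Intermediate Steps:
$Q = -64261$
$\left(Q + 401331\right) \left(a{\left(159 \right)} - 254570\right) = \left(-64261 + 401331\right) \left(159 - 254570\right) = 337070 \left(-254411\right) = -85754315770$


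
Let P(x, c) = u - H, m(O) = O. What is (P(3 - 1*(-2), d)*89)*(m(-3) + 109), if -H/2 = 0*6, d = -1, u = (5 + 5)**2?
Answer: 943400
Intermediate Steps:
u = 100 (u = 10**2 = 100)
H = 0 (H = -0*6 = -2*0 = 0)
P(x, c) = 100 (P(x, c) = 100 - 1*0 = 100 + 0 = 100)
(P(3 - 1*(-2), d)*89)*(m(-3) + 109) = (100*89)*(-3 + 109) = 8900*106 = 943400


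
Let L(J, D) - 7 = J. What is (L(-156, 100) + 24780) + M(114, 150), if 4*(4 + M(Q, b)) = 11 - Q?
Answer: 98405/4 ≈ 24601.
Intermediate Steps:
M(Q, b) = -5/4 - Q/4 (M(Q, b) = -4 + (11 - Q)/4 = -4 + (11/4 - Q/4) = -5/4 - Q/4)
L(J, D) = 7 + J
(L(-156, 100) + 24780) + M(114, 150) = ((7 - 156) + 24780) + (-5/4 - ¼*114) = (-149 + 24780) + (-5/4 - 57/2) = 24631 - 119/4 = 98405/4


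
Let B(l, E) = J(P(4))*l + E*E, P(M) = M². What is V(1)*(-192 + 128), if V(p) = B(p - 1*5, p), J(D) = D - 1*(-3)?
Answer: 4800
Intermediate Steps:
J(D) = 3 + D (J(D) = D + 3 = 3 + D)
B(l, E) = E² + 19*l (B(l, E) = (3 + 4²)*l + E*E = (3 + 16)*l + E² = 19*l + E² = E² + 19*l)
V(p) = -95 + p² + 19*p (V(p) = p² + 19*(p - 1*5) = p² + 19*(p - 5) = p² + 19*(-5 + p) = p² + (-95 + 19*p) = -95 + p² + 19*p)
V(1)*(-192 + 128) = (-95 + 1² + 19*1)*(-192 + 128) = (-95 + 1 + 19)*(-64) = -75*(-64) = 4800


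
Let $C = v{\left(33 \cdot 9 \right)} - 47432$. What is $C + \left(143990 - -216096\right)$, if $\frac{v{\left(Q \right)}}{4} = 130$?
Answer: $313174$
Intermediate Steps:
$v{\left(Q \right)} = 520$ ($v{\left(Q \right)} = 4 \cdot 130 = 520$)
$C = -46912$ ($C = 520 - 47432 = -46912$)
$C + \left(143990 - -216096\right) = -46912 + \left(143990 - -216096\right) = -46912 + \left(143990 + 216096\right) = -46912 + 360086 = 313174$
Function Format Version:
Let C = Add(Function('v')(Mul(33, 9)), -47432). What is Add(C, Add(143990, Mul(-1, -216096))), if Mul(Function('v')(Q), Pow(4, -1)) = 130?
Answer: 313174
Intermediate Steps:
Function('v')(Q) = 520 (Function('v')(Q) = Mul(4, 130) = 520)
C = -46912 (C = Add(520, -47432) = -46912)
Add(C, Add(143990, Mul(-1, -216096))) = Add(-46912, Add(143990, Mul(-1, -216096))) = Add(-46912, Add(143990, 216096)) = Add(-46912, 360086) = 313174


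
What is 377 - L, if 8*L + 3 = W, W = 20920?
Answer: -17901/8 ≈ -2237.6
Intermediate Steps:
L = 20917/8 (L = -3/8 + (1/8)*20920 = -3/8 + 2615 = 20917/8 ≈ 2614.6)
377 - L = 377 - 1*20917/8 = 377 - 20917/8 = -17901/8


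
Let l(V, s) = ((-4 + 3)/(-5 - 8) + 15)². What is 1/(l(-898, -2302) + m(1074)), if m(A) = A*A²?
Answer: 169/209362853272 ≈ 8.0721e-10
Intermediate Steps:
l(V, s) = 38416/169 (l(V, s) = (-1/(-13) + 15)² = (-1*(-1/13) + 15)² = (1/13 + 15)² = (196/13)² = 38416/169)
m(A) = A³
1/(l(-898, -2302) + m(1074)) = 1/(38416/169 + 1074³) = 1/(38416/169 + 1238833224) = 1/(209362853272/169) = 169/209362853272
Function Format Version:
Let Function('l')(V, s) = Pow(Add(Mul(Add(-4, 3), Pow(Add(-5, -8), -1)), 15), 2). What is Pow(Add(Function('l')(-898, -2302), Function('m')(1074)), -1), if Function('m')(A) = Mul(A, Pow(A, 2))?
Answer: Rational(169, 209362853272) ≈ 8.0721e-10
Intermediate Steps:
Function('l')(V, s) = Rational(38416, 169) (Function('l')(V, s) = Pow(Add(Mul(-1, Pow(-13, -1)), 15), 2) = Pow(Add(Mul(-1, Rational(-1, 13)), 15), 2) = Pow(Add(Rational(1, 13), 15), 2) = Pow(Rational(196, 13), 2) = Rational(38416, 169))
Function('m')(A) = Pow(A, 3)
Pow(Add(Function('l')(-898, -2302), Function('m')(1074)), -1) = Pow(Add(Rational(38416, 169), Pow(1074, 3)), -1) = Pow(Add(Rational(38416, 169), 1238833224), -1) = Pow(Rational(209362853272, 169), -1) = Rational(169, 209362853272)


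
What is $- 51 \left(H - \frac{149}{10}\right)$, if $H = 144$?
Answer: $- \frac{65841}{10} \approx -6584.1$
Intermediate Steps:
$- 51 \left(H - \frac{149}{10}\right) = - 51 \left(144 - \frac{149}{10}\right) = \left(-51\right) \frac{1291}{10} = - \frac{65841}{10}$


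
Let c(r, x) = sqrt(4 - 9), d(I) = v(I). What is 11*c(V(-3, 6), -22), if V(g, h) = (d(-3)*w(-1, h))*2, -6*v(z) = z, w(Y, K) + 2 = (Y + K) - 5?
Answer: 11*I*sqrt(5) ≈ 24.597*I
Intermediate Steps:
w(Y, K) = -7 + K + Y (w(Y, K) = -2 + ((Y + K) - 5) = -2 + ((K + Y) - 5) = -2 + (-5 + K + Y) = -7 + K + Y)
v(z) = -z/6
d(I) = -I/6
V(g, h) = -8 + h (V(g, h) = ((-1/6*(-3))*(-7 + h - 1))*2 = ((-8 + h)/2)*2 = (-4 + h/2)*2 = -8 + h)
c(r, x) = I*sqrt(5) (c(r, x) = sqrt(-5) = I*sqrt(5))
11*c(V(-3, 6), -22) = 11*(I*sqrt(5)) = 11*I*sqrt(5)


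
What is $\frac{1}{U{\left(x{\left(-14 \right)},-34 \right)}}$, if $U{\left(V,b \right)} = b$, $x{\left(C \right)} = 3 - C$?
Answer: $- \frac{1}{34} \approx -0.029412$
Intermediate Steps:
$\frac{1}{U{\left(x{\left(-14 \right)},-34 \right)}} = \frac{1}{-34} = - \frac{1}{34}$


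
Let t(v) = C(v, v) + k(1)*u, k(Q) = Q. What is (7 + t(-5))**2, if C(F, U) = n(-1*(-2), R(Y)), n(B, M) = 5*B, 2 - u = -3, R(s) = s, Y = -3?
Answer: 484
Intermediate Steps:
u = 5 (u = 2 - 1*(-3) = 2 + 3 = 5)
C(F, U) = 10 (C(F, U) = 5*(-1*(-2)) = 5*2 = 10)
t(v) = 15 (t(v) = 10 + 1*5 = 10 + 5 = 15)
(7 + t(-5))**2 = (7 + 15)**2 = 22**2 = 484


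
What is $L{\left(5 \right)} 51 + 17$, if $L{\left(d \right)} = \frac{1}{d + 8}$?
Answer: $\frac{272}{13} \approx 20.923$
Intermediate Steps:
$L{\left(d \right)} = \frac{1}{8 + d}$
$L{\left(5 \right)} 51 + 17 = \frac{1}{8 + 5} \cdot 51 + 17 = \frac{1}{13} \cdot 51 + 17 = \frac{51}{13} + 17 = \frac{272}{13}$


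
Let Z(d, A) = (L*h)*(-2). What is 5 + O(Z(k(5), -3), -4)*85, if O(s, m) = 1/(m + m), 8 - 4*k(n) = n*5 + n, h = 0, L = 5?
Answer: -45/8 ≈ -5.6250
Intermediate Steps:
k(n) = 2 - 3*n/2 (k(n) = 2 - (n*5 + n)/4 = 2 - (5*n + n)/4 = 2 - 3*n/2)
Z(d, A) = 0 (Z(d, A) = (5*0)*(-2) = 0*(-2) = 0)
O(s, m) = 1/(2*m)
5 + O(Z(k(5), -3), -4)*85 = 5 + ((1/2)/(-4))*85 = 5 + ((1/2)*(-1/4))*85 = 5 - 1/8*85 = 5 - 85/8 = -45/8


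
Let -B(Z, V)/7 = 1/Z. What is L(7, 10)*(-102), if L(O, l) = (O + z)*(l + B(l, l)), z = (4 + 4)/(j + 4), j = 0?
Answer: -42687/5 ≈ -8537.4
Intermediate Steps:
B(Z, V) = -7/Z
z = 2 (z = (4 + 4)/(0 + 4) = 8/4 = 8*(¼) = 2)
L(O, l) = (2 + O)*(l - 7/l) (L(O, l) = (O + 2)*(l - 7/l) = (2 + O)*(l - 7/l))
L(7, 10)*(-102) = ((-14 - 7*7 + 10²*(2 + 7))/10)*(-102) = ((-14 - 49 + 100*9)/10)*(-102) = ((-14 - 49 + 900)/10)*(-102) = ((⅒)*837)*(-102) = (837/10)*(-102) = -42687/5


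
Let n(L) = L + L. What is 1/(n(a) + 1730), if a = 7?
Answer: 1/1744 ≈ 0.00057339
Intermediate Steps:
n(L) = 2*L
1/(n(a) + 1730) = 1/(2*7 + 1730) = 1/(14 + 1730) = 1/1744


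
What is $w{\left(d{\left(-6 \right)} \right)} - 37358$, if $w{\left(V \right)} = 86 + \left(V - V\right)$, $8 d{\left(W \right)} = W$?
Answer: $-37272$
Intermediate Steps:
$d{\left(W \right)} = \frac{W}{8}$
$w{\left(V \right)} = 86$ ($w{\left(V \right)} = 86 + 0 = 86$)
$w{\left(d{\left(-6 \right)} \right)} - 37358 = 86 - 37358 = -37272$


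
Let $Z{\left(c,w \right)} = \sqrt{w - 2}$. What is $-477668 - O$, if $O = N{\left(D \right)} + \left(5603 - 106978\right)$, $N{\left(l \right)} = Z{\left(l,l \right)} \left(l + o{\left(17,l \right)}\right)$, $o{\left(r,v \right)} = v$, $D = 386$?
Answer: $-376293 - 6176 \sqrt{6} \approx -3.9142 \cdot 10^{5}$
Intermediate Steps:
$Z{\left(c,w \right)} = \sqrt{-2 + w}$
$N{\left(l \right)} = 2 l \sqrt{-2 + l}$ ($N{\left(l \right)} = \sqrt{-2 + l} \left(l + l\right) = \sqrt{-2 + l} 2 l = 2 l \sqrt{-2 + l}$)
$O = -101375 + 6176 \sqrt{6}$ ($O = 2 \cdot 386 \sqrt{-2 + 386} + \left(5603 - 106978\right) = 2 \cdot 386 \sqrt{384} + \left(5603 - 106978\right) = 2 \cdot 386 \cdot 8 \sqrt{6} - 101375 = 6176 \sqrt{6} - 101375 = -101375 + 6176 \sqrt{6} \approx -86247.0$)
$-477668 - O = -477668 - \left(-101375 + 6176 \sqrt{6}\right) = -477668 + \left(101375 - 6176 \sqrt{6}\right) = -376293 - 6176 \sqrt{6}$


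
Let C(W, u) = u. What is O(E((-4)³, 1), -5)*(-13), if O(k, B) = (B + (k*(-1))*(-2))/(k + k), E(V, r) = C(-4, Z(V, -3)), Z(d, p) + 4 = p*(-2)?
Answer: 13/4 ≈ 3.2500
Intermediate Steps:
Z(d, p) = -4 - 2*p (Z(d, p) = -4 + p*(-2) = -4 - 2*p)
E(V, r) = 2 (E(V, r) = -4 - 2*(-3) = -4 + 6 = 2)
O(k, B) = (B + 2*k)/(2*k) (O(k, B) = (B - k*(-2))/((2*k)) = (B + 2*k)*(1/(2*k)) = (B + 2*k)/(2*k))
O(E((-4)³, 1), -5)*(-13) = ((2 + (½)*(-5))/2)*(-13) = ((2 - 5/2)/2)*(-13) = ((½)*(-½))*(-13) = -¼*(-13) = 13/4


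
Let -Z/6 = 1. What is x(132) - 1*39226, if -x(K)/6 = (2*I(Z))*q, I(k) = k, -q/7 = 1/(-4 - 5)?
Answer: -39170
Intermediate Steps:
Z = -6 (Z = -6*1 = -6)
q = 7/9 (q = -7/(-4 - 5) = -7/(-9) = -7*(-⅑) = 7/9 ≈ 0.77778)
x(K) = 56 (x(K) = -6*2*(-6)*7/9 = -(-72)*7/9 = -6*(-28/3) = 56)
x(132) - 1*39226 = 56 - 1*39226 = 56 - 39226 = -39170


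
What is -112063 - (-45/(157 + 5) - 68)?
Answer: -2015905/18 ≈ -1.1199e+5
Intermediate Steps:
-112063 - (-45/(157 + 5) - 68) = -112063 - (-45/162 - 68) = -112063 - (-45*1/162 - 68) = -112063 - (-5/18 - 68) = -112063 - 1*(-1229/18) = -112063 + 1229/18 = -2015905/18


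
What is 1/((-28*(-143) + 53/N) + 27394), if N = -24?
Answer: 24/753499 ≈ 3.1851e-5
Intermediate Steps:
1/((-28*(-143) + 53/N) + 27394) = 1/((-28*(-143) + 53/(-24)) + 27394) = 1/((4004 + 53*(-1/24)) + 27394) = 1/((4004 - 53/24) + 27394) = 1/(96043/24 + 27394) = 1/(753499/24) = 24/753499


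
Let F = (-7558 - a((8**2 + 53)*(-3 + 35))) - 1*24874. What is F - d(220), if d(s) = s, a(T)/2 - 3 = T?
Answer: -40146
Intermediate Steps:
a(T) = 6 + 2*T
F = -39926 (F = (-7558 - (6 + 2*((8**2 + 53)*(-3 + 35)))) - 1*24874 = (-7558 - (6 + 2*((64 + 53)*32))) - 24874 = (-7558 - (6 + 2*(117*32))) - 24874 = (-7558 - (6 + 2*3744)) - 24874 = (-7558 - (6 + 7488)) - 24874 = (-7558 - 1*7494) - 24874 = (-7558 - 7494) - 24874 = -15052 - 24874 = -39926)
F - d(220) = -39926 - 1*220 = -39926 - 220 = -40146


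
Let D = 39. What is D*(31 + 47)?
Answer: 3042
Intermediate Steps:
D*(31 + 47) = 39*(31 + 47) = 39*78 = 3042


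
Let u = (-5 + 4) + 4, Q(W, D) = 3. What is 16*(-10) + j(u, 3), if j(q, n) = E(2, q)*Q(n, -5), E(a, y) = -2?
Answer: -166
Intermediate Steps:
u = 3 (u = -1 + 4 = 3)
j(q, n) = -6 (j(q, n) = -2*3 = -6)
16*(-10) + j(u, 3) = 16*(-10) - 6 = -160 - 6 = -166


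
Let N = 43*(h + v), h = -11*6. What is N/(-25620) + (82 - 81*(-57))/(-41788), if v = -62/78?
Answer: -178300/521921673 ≈ -0.00034162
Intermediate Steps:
v = -31/39 (v = -62*1/78 = -31/39 ≈ -0.79487)
h = -66
N = -112015/39 (N = 43*(-66 - 31/39) = 43*(-2605/39) = -112015/39 ≈ -2872.2)
N/(-25620) + (82 - 81*(-57))/(-41788) = -112015/39/(-25620) + (82 - 81*(-57))/(-41788) = -112015/39*(-1/25620) + (82 + 4617)*(-1/41788) = 22403/199836 + 4699*(-1/41788) = 22403/199836 - 4699/41788 = -178300/521921673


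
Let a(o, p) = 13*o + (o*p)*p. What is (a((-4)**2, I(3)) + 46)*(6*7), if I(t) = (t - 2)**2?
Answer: 11340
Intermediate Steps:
I(t) = (-2 + t)**2
a(o, p) = 13*o + o*p**2
(a((-4)**2, I(3)) + 46)*(6*7) = ((-4)**2*(13 + ((-2 + 3)**2)**2) + 46)*(6*7) = (16*(13 + (1**2)**2) + 46)*42 = (16*(13 + 1**2) + 46)*42 = (16*(13 + 1) + 46)*42 = (16*14 + 46)*42 = (224 + 46)*42 = 270*42 = 11340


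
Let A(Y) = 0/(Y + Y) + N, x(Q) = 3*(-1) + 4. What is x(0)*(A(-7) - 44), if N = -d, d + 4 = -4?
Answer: -36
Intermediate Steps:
d = -8 (d = -4 - 4 = -8)
N = 8 (N = -1*(-8) = 8)
x(Q) = 1 (x(Q) = -3 + 4 = 1)
A(Y) = 8 (A(Y) = 0/(Y + Y) + 8 = 0/(2*Y) + 8 = (1/(2*Y))*0 + 8 = 0 + 8 = 8)
x(0)*(A(-7) - 44) = 1*(8 - 44) = 1*(-36) = -36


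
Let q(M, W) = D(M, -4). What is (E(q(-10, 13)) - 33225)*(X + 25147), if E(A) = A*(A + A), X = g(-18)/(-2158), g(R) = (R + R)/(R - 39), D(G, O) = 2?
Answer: -17124647038097/20501 ≈ -8.3531e+8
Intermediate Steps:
q(M, W) = 2
g(R) = 2*R/(-39 + R) (g(R) = (2*R)/(-39 + R) = 2*R/(-39 + R))
X = -6/20501 (X = (2*(-18)/(-39 - 18))/(-2158) = (2*(-18)/(-57))*(-1/2158) = (2*(-18)*(-1/57))*(-1/2158) = (12/19)*(-1/2158) = -6/20501 ≈ -0.00029267)
E(A) = 2*A² (E(A) = A*(2*A) = 2*A²)
(E(q(-10, 13)) - 33225)*(X + 25147) = (2*2² - 33225)*(-6/20501 + 25147) = (2*4 - 33225)*(515538641/20501) = (8 - 33225)*(515538641/20501) = -33217*515538641/20501 = -17124647038097/20501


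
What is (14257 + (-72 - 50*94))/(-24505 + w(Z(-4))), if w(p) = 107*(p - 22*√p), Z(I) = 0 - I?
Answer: -1897/5757 ≈ -0.32951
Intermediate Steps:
Z(I) = -I
w(p) = -2354*√p + 107*p
(14257 + (-72 - 50*94))/(-24505 + w(Z(-4))) = (14257 + (-72 - 50*94))/(-24505 + (-2354*√4 + 107*(-1*(-4)))) = (14257 + (-72 - 4700))/(-24505 + (-2354*√4 + 107*4)) = (14257 - 4772)/(-24505 + (-2354*2 + 428)) = 9485/(-24505 + (-4708 + 428)) = 9485/(-24505 - 4280) = 9485/(-28785) = 9485*(-1/28785) = -1897/5757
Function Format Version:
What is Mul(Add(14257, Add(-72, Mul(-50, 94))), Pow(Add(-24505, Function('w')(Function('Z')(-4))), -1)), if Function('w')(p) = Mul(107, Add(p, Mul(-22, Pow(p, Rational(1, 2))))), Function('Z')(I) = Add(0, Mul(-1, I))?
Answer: Rational(-1897, 5757) ≈ -0.32951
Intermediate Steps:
Function('Z')(I) = Mul(-1, I)
Function('w')(p) = Add(Mul(-2354, Pow(p, Rational(1, 2))), Mul(107, p))
Mul(Add(14257, Add(-72, Mul(-50, 94))), Pow(Add(-24505, Function('w')(Function('Z')(-4))), -1)) = Mul(Add(14257, Add(-72, Mul(-50, 94))), Pow(Add(-24505, Add(Mul(-2354, Pow(Mul(-1, -4), Rational(1, 2))), Mul(107, Mul(-1, -4)))), -1)) = Mul(Add(14257, Add(-72, -4700)), Pow(Add(-24505, Add(Mul(-2354, Pow(4, Rational(1, 2))), Mul(107, 4))), -1)) = Mul(Add(14257, -4772), Pow(Add(-24505, Add(Mul(-2354, 2), 428)), -1)) = Mul(9485, Pow(Add(-24505, Add(-4708, 428)), -1)) = Mul(9485, Pow(Add(-24505, -4280), -1)) = Mul(9485, Pow(-28785, -1)) = Mul(9485, Rational(-1, 28785)) = Rational(-1897, 5757)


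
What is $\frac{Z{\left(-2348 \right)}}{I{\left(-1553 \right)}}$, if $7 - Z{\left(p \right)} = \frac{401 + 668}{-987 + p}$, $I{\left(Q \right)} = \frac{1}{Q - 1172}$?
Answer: $- \frac{13305630}{667} \approx -19948.0$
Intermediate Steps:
$I{\left(Q \right)} = \frac{1}{-1172 + Q}$
$Z{\left(p \right)} = 7 - \frac{1069}{-987 + p}$ ($Z{\left(p \right)} = 7 - \frac{401 + 668}{-987 + p} = 7 - \frac{1069}{-987 + p}$)
$\frac{Z{\left(-2348 \right)}}{I{\left(-1553 \right)}} = \frac{\frac{1}{-987 - 2348} \left(-7978 + 7 \left(-2348\right)\right)}{\frac{1}{-1172 - 1553}} = \frac{\frac{1}{-3335} \left(-7978 - 16436\right)}{\frac{1}{-2725}} = \frac{\left(- \frac{1}{3335}\right) \left(-24414\right)}{- \frac{1}{2725}} = \frac{24414}{3335} \left(-2725\right) = - \frac{13305630}{667}$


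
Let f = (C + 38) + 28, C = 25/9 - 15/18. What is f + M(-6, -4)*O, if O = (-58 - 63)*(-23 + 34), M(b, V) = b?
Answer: 144971/18 ≈ 8053.9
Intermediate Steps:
C = 35/18 (C = 25*(⅑) - 15*1/18 = 25/9 - ⅚ = 35/18 ≈ 1.9444)
O = -1331 (O = -121*11 = -1331)
f = 1223/18 (f = (35/18 + 38) + 28 = 719/18 + 28 = 1223/18 ≈ 67.944)
f + M(-6, -4)*O = 1223/18 - 6*(-1331) = 1223/18 + 7986 = 144971/18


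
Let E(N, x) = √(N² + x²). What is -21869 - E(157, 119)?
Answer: -21869 - √38810 ≈ -22066.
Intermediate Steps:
-21869 - E(157, 119) = -21869 - √(157² + 119²) = -21869 - √(24649 + 14161) = -21869 - √38810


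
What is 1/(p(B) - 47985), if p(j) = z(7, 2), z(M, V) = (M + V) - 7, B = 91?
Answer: -1/47983 ≈ -2.0841e-5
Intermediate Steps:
z(M, V) = -7 + M + V
p(j) = 2 (p(j) = -7 + 7 + 2 = 2)
1/(p(B) - 47985) = 1/(2 - 47985) = 1/(-47983) = -1/47983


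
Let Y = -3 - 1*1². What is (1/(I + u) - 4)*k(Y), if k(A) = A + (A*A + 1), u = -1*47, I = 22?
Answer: -1313/25 ≈ -52.520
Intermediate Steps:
u = -47
Y = -4 (Y = -3 - 1*1 = -3 - 1 = -4)
k(A) = 1 + A + A² (k(A) = A + (A² + 1) = A + (1 + A²) = 1 + A + A²)
(1/(I + u) - 4)*k(Y) = (1/(22 - 47) - 4)*(1 - 4 + (-4)²) = (1/(-25) - 4)*(1 - 4 + 16) = (-1/25 - 4)*13 = -101/25*13 = -1313/25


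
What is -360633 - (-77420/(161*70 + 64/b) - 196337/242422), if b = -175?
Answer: -86207712628161877/239050637246 ≈ -3.6063e+5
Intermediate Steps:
-360633 - (-77420/(161*70 + 64/b) - 196337/242422) = -360633 - (-77420/(161*70 + 64/(-175)) - 196337/242422) = -360633 - (-77420/(11270 + 64*(-1/175)) - 196337*1/242422) = -360633 - (-77420/(11270 - 64/175) - 196337/242422) = -360633 - (-77420/1972186/175 - 196337/242422) = -360633 - (-77420*175/1972186 - 196337/242422) = -360633 - (-6774250/986093 - 196337/242422) = -360633 - 1*(-1835833774841/239050637246) = -360633 + 1835833774841/239050637246 = -86207712628161877/239050637246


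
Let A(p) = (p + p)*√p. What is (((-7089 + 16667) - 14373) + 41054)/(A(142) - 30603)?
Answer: -1109634177/925090457 - 10297556*√142/925090457 ≈ -1.3321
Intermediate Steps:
A(p) = 2*p^(3/2) (A(p) = (2*p)*√p = 2*p^(3/2))
(((-7089 + 16667) - 14373) + 41054)/(A(142) - 30603) = (((-7089 + 16667) - 14373) + 41054)/(2*142^(3/2) - 30603) = ((9578 - 14373) + 41054)/(2*(142*√142) - 30603) = (-4795 + 41054)/(284*√142 - 30603) = 36259/(-30603 + 284*√142)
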